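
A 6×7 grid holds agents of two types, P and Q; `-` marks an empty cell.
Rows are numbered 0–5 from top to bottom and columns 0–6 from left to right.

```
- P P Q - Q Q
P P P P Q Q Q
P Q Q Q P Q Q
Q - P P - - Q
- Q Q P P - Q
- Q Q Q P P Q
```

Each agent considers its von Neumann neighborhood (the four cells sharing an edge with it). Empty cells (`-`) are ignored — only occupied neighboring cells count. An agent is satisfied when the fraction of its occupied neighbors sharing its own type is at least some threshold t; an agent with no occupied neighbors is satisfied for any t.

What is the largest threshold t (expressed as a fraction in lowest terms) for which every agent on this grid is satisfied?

(0,1)P 2/2
(0,2)P 2/3
(0,3)Q 0/2
(0,5)Q 2/2
(0,6)Q 2/2
(1,0)P 2/2
(1,1)P 3/4
(1,2)P 3/4
(1,3)P 1/4
(1,4)Q 1/3
(1,5)Q 4/4
(1,6)Q 3/3
(2,0)P 1/3
(2,1)Q 1/3
(2,2)Q 2/4
(2,3)Q 1/4
(2,4)P 0/3
(2,5)Q 2/3
(2,6)Q 3/3
(3,0)Q 0/1
(3,2)P 1/3
(3,3)P 2/3
(3,6)Q 2/2
(4,1)Q 2/2
(4,2)Q 2/4
(4,3)P 2/4
(4,4)P 2/2
(4,6)Q 2/2
(5,1)Q 2/2
(5,2)Q 3/3
(5,3)Q 1/3
(5,4)P 2/3
(5,5)P 1/2
(5,6)Q 1/2
The smallest same-type fraction is 0/2 at (0,3), which reduces to 0/1. Any threshold above that leaves this agent unsatisfied.

0/1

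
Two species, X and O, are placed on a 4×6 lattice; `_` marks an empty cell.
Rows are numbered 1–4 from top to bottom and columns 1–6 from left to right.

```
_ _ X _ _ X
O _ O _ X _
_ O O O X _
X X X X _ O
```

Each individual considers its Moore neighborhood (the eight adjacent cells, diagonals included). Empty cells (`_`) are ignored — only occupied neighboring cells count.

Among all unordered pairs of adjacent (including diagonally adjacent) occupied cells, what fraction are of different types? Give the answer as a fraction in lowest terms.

Scan each occupied cell's neighbors to the right and below (and the two forward diagonals) so each pair is counted once.
Row 1: X(1,3)–O(2,3)≠ X(1,6)–X(2,5)=  → 1/2 unlike.
Row 2: O(2,1)–O(3,2)= O(2,3)–O(3,3)= O(2,3)–O(3,4)= O(2,3)–O(3,2)= X(2,5)–X(3,5)= X(2,5)–O(3,4)≠  → 1/6 unlike.
Row 3: O(3,2)–O(3,3)= O(3,2)–X(4,2)≠ O(3,2)–X(4,3)≠ O(3,2)–X(4,1)≠ O(3,3)–O(3,4)= O(3,3)–X(4,3)≠ O(3,3)–X(4,4)≠ O(3,3)–X(4,2)≠ O(3,4)–X(3,5)≠ O(3,4)–X(4,4)≠ O(3,4)–X(4,3)≠ X(3,5)–O(4,6)≠ X(3,5)–X(4,4)=  → 10/13 unlike.
Row 4: X(4,1)–X(4,2)= X(4,2)–X(4,3)= X(4,3)–X(4,4)=  → 0/3 unlike.
Total adjacent occupied pairs: 24; unlike-type pairs: 12.
12/24 reduces to 1/2.

1/2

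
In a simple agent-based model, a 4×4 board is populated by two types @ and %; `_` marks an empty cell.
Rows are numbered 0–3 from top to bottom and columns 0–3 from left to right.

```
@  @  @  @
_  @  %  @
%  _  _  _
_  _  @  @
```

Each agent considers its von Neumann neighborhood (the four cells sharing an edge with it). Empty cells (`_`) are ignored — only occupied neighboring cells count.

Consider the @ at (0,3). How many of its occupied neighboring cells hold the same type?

Occupied neighbors of (0,3): (1,3)=@, (0,2)=@.
Same type (@): 2 of 2.

2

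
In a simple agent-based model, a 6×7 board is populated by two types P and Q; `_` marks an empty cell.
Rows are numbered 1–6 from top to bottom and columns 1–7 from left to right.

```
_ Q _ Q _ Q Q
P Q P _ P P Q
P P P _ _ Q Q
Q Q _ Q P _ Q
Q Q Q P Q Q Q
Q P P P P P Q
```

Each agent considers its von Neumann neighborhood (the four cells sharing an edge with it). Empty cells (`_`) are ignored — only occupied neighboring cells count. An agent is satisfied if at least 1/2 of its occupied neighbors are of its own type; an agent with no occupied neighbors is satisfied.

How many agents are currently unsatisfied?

Row 1: (1,2)Q 1/1 satisfied · (1,4)Q 0/0 satisfied · (1,6)Q 1/2 satisfied · (1,7)Q 2/2 satisfied
Row 2: (2,1)P 1/2 satisfied · (2,2)Q 1/4 not · (2,3)P 1/2 satisfied · (2,5)P 1/1 satisfied · (2,6)P 1/4 not · (2,7)Q 2/3 satisfied
Row 3: (3,1)P 2/3 satisfied · (3,2)P 2/4 satisfied · (3,3)P 2/2 satisfied · (3,6)Q 1/2 satisfied · (3,7)Q 3/3 satisfied
Row 4: (4,1)Q 2/3 satisfied · (4,2)Q 2/3 satisfied · (4,4)Q 0/2 not · (4,5)P 0/2 not · (4,7)Q 2/2 satisfied
Row 5: (5,1)Q 3/3 satisfied · (5,2)Q 3/4 satisfied · (5,3)Q 1/3 not · (5,4)P 1/4 not · (5,5)Q 1/4 not · (5,6)Q 2/3 satisfied · (5,7)Q 3/3 satisfied
Row 6: (6,1)Q 1/2 satisfied · (6,2)P 1/3 not · (6,3)P 2/3 satisfied · (6,4)P 3/3 satisfied · (6,5)P 2/3 satisfied · (6,6)P 1/3 not · (6,7)Q 1/2 satisfied
Unsatisfied: (2,2), (2,6), (4,4), (4,5), (5,3), (5,4), (5,5), (6,2), (6,6) — 9 in total.

9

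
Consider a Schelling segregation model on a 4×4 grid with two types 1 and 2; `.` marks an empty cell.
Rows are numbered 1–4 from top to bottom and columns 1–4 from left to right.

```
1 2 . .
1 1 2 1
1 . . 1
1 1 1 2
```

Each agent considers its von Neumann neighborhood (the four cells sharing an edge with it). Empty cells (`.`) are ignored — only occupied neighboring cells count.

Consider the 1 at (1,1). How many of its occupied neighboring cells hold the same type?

Occupied neighbors of (1,1): (2,1)=1, (1,2)=2.
Same type (1): 1 of 2.

1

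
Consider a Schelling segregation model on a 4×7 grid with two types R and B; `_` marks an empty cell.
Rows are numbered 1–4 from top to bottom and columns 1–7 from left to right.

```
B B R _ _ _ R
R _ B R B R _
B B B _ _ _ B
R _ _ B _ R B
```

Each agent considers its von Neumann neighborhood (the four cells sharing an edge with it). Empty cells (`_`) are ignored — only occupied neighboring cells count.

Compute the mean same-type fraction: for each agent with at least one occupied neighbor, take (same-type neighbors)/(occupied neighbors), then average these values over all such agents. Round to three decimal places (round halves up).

0.344

(1,1)B 1/2
(1,2)B 1/2
(1,3)R 0/2
(1,7)R — no occupied neighbors
(2,1)R 0/2
(2,3)B 1/3
(2,4)R 0/2
(2,5)B 0/2
(2,6)R 0/1
(3,1)B 1/3
(3,2)B 2/2
(3,3)B 2/2
(3,7)B 1/1
(4,1)R 0/1
(4,4)B — no occupied neighbors
(4,6)R 0/1
(4,7)B 1/2
Sum over 15 agents: 1/2 + 1/2 + 0/2 + 0/2 + 1/3 + 0/2 + 0/2 + 0/1 + 1/3 + 2/2 + 2/2 + 1/1 + 0/1 + 0/1 + 1/2 = 31/6; mean = 31/6 ÷ 15 = 31/90 = 0.344444… → 0.344.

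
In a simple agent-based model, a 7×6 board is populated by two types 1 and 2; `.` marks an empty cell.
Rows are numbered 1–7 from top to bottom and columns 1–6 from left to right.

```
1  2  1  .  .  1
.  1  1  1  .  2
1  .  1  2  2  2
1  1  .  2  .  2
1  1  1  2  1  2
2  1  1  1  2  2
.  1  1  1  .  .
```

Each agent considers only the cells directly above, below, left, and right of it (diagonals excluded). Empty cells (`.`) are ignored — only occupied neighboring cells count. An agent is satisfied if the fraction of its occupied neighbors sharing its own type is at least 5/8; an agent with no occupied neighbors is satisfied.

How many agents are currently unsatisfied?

Row 1: (1,1)1 0/1 ✗ · (1,2)2 0/3 ✗ · (1,3)1 1/2 ✗ · (1,6)1 0/1 ✗
Row 2: (2,2)1 1/2 ✗ · (2,3)1 4/4 ✓ · (2,4)1 1/2 ✗ · (2,6)2 1/2 ✗
Row 3: (3,1)1 1/1 ✓ · (3,3)1 1/2 ✗ · (3,4)2 2/4 ✗ · (3,5)2 2/2 ✓ · (3,6)2 3/3 ✓
Row 4: (4,1)1 3/3 ✓ · (4,2)1 2/2 ✓ · (4,4)2 2/2 ✓ · (4,6)2 2/2 ✓
Row 5: (5,1)1 2/3 ✓ · (5,2)1 4/4 ✓ · (5,3)1 2/3 ✓ · (5,4)2 1/4 ✗ · (5,5)1 0/3 ✗ · (5,6)2 2/3 ✓
Row 6: (6,1)2 0/2 ✗ · (6,2)1 3/4 ✓ · (6,3)1 4/4 ✓ · (6,4)1 2/4 ✗ · (6,5)2 1/3 ✗ · (6,6)2 2/2 ✓
Row 7: (7,2)1 2/2 ✓ · (7,3)1 3/3 ✓ · (7,4)1 2/2 ✓
Unsatisfied: (1,1), (1,2), (1,3), (1,6), (2,2), (2,4), (2,6), (3,3), (3,4), (5,4), (5,5), (6,1), (6,4), (6,5) — 14 in total.

14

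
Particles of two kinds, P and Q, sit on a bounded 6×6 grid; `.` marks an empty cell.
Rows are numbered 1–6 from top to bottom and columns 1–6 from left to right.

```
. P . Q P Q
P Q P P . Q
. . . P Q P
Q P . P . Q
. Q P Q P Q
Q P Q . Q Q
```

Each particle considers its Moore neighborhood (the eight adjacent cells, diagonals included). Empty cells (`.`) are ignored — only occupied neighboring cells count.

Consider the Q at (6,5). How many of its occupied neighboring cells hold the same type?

3

Occupied neighbors of (6,5): (5,4)=Q, (5,5)=P, (5,6)=Q, (6,6)=Q.
Same type (Q): 3 of 4.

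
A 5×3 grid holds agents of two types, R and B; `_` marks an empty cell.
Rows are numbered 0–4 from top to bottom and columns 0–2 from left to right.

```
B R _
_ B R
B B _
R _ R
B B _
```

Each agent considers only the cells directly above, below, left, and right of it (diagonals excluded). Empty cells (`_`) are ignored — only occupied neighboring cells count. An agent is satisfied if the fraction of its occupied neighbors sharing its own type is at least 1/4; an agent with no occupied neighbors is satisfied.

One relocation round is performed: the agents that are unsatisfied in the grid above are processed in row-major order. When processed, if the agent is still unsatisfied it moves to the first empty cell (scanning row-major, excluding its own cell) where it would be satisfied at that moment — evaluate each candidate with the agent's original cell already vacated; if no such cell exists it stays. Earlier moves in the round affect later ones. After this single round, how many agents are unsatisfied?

0

Initially unsatisfied (in order): (0,0), (0,1), (1,2), (3,0).
  (0,0) → (1,0).
  (0,1) → (0,2).
  (1,2): now satisfied by earlier moves; stays.
  (3,0) → (0,1).
Resulting grid:
_ R R
B B R
B B _
_ _ R
B B _
All satisfied now.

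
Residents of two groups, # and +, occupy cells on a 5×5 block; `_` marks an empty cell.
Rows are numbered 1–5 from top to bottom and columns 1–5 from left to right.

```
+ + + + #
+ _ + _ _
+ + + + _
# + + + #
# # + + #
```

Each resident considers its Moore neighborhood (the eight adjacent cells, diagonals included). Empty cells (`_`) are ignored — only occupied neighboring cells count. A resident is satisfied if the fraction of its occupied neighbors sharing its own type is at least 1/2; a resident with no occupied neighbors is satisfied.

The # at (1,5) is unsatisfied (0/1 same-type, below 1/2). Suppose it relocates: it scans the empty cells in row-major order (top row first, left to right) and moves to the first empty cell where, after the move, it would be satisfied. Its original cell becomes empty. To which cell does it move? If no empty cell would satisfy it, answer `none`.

Vacating (1,5). Empty cells in order:
  (2,2): 0/8 same-type → still unsatisfied.
  (2,4): 0/5 same-type → still unsatisfied.
  (2,5): 0/2 same-type → still unsatisfied.
  (3,5): 1/3 same-type → still unsatisfied.

none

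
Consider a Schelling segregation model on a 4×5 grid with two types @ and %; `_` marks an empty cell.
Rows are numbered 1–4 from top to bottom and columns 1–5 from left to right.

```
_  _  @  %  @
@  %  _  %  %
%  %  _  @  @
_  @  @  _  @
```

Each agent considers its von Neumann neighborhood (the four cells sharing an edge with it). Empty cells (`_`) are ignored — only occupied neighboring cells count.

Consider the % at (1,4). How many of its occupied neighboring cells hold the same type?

1

Occupied neighbors of (1,4): (2,4)=%, (1,3)=@, (1,5)=@.
Same type (%): 1 of 3.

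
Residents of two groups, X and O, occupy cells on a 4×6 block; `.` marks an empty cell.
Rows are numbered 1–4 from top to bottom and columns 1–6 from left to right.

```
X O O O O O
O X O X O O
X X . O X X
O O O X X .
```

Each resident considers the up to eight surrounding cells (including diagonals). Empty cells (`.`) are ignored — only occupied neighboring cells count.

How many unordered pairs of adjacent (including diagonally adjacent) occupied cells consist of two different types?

28

Scan each occupied cell's neighbors to the right and below (and the two forward diagonals) so each pair is counted once.
Row 1: X(1,1)–O(1,2)≠ X(1,1)–O(2,1)≠ X(1,1)–X(2,2)= O(1,2)–O(1,3)= O(1,2)–X(2,2)≠ O(1,2)–O(2,3)= O(1,2)–O(2,1)= O(1,3)–O(1,4)= O(1,3)–O(2,3)= O(1,3)–X(2,4)≠ O(1,3)–X(2,2)≠ O(1,4)–O(1,5)= O(1,4)–X(2,4)≠ O(1,4)–O(2,5)= O(1,4)–O(2,3)= O(1,5)–O(1,6)= O(1,5)–O(2,5)= O(1,5)–O(2,6)= O(1,5)–X(2,4)≠ O(1,6)–O(2,6)= O(1,6)–O(2,5)=  → 7/21 unlike.
Row 2: O(2,1)–X(2,2)≠ O(2,1)–X(3,1)≠ O(2,1)–X(3,2)≠ X(2,2)–O(2,3)≠ X(2,2)–X(3,2)= X(2,2)–X(3,1)= O(2,3)–X(2,4)≠ O(2,3)–O(3,4)= O(2,3)–X(3,2)≠ X(2,4)–O(2,5)≠ X(2,4)–O(3,4)≠ X(2,4)–X(3,5)= O(2,5)–O(2,6)= O(2,5)–X(3,5)≠ O(2,5)–X(3,6)≠ O(2,5)–O(3,4)= O(2,6)–X(3,6)≠ O(2,6)–X(3,5)≠  → 12/18 unlike.
Row 3: X(3,1)–X(3,2)= X(3,1)–O(4,1)≠ X(3,1)–O(4,2)≠ X(3,2)–O(4,2)≠ X(3,2)–O(4,3)≠ X(3,2)–O(4,1)≠ O(3,4)–X(3,5)≠ O(3,4)–X(4,4)≠ O(3,4)–X(4,5)≠ O(3,4)–O(4,3)= X(3,5)–X(3,6)= X(3,5)–X(4,5)= X(3,5)–X(4,4)= X(3,6)–X(4,5)=  → 8/14 unlike.
Row 4: O(4,1)–O(4,2)= O(4,2)–O(4,3)= O(4,3)–X(4,4)≠ X(4,4)–X(4,5)=  → 1/4 unlike.
Total adjacent occupied pairs: 57; unlike-type pairs: 28.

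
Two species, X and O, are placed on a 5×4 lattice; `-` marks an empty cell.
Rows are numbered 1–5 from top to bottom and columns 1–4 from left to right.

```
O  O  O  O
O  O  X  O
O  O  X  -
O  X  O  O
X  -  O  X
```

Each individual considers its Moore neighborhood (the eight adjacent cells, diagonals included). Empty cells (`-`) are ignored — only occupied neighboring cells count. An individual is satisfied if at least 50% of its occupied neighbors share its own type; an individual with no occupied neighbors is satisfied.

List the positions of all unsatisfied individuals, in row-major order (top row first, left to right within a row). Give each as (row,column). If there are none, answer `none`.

(2,3), (3,3), (4,2), (5,4)

(1,1)O 3/3 ✓
(1,2)O 4/5 ✓
(1,3)O 4/5 ✓
(1,4)O 2/3 ✓
(2,1)O 5/5 ✓
(2,2)O 6/8 ✓
(2,3)X 1/7 ✗
(2,4)O 2/4 ✓
(3,1)O 4/5 ✓
(3,2)O 5/8 ✓
(3,3)X 2/7 ✗
(4,1)O 2/4 ✓
(4,2)X 2/7 ✗
(4,3)O 3/6 ✓
(4,4)O 2/4 ✓
(5,1)X 1/2 ✓
(5,3)O 2/4 ✓
(5,4)X 0/3 ✗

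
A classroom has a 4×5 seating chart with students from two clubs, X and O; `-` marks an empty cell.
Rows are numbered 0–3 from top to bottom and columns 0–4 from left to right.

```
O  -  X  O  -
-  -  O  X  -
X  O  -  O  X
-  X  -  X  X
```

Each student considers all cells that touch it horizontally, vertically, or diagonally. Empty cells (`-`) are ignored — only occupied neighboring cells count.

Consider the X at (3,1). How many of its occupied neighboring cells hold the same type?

Occupied neighbors of (3,1): (2,0)=X, (2,1)=O.
Same type (X): 1 of 2.

1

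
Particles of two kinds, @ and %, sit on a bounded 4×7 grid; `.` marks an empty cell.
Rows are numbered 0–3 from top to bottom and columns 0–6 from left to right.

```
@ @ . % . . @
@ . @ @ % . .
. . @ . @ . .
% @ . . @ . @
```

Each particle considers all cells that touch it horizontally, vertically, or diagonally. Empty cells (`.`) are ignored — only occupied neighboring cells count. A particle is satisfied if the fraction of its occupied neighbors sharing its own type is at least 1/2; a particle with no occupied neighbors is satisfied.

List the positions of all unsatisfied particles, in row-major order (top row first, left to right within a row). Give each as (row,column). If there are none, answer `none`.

(0,3), (1,4), (3,0)

(0,0)@ 2/2 satisfied
(0,1)@ 3/3 satisfied
(0,3)% 1/3 not
(0,6)@ 0/0 satisfied
(1,0)@ 2/2 satisfied
(1,2)@ 3/4 satisfied
(1,3)@ 3/5 satisfied
(1,4)% 1/3 not
(2,2)@ 3/3 satisfied
(2,4)@ 2/3 satisfied
(3,0)% 0/1 not
(3,1)@ 1/2 satisfied
(3,4)@ 1/1 satisfied
(3,6)@ 0/0 satisfied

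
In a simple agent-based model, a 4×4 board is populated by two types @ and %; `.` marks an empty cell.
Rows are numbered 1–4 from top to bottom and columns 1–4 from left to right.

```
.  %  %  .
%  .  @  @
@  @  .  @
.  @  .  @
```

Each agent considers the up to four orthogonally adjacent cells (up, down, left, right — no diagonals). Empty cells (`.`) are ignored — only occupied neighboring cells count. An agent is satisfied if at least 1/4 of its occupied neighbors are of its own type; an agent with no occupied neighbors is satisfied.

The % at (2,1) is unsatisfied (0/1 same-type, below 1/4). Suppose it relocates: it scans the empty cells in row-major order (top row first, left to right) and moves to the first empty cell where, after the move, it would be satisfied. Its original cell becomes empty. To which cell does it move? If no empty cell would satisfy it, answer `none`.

Vacating (2,1). Empty cells in order:
  (1,1): 1/1 same-type → satisfied — stop here.

(1,1)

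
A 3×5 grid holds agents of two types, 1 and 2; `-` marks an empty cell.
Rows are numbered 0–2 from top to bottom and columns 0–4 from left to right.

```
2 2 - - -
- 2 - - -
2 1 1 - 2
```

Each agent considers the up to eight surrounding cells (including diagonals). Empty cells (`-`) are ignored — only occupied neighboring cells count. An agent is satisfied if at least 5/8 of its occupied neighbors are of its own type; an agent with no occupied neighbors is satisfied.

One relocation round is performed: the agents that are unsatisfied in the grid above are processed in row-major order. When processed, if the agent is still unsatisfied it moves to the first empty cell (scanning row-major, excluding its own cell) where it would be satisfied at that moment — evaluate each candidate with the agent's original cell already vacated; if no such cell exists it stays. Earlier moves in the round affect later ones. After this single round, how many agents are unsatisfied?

Initially unsatisfied (in order): (1,1), (2,0), (2,1), (2,2).
  (1,1) → (0,2).
  (2,0) → (0,3).
  (2,1): now satisfied by earlier moves; stays.
  (2,2): now satisfied by earlier moves; stays.
Resulting grid:
2 2 2 2 -
- - - - -
- 1 1 - 2
All satisfied now.

0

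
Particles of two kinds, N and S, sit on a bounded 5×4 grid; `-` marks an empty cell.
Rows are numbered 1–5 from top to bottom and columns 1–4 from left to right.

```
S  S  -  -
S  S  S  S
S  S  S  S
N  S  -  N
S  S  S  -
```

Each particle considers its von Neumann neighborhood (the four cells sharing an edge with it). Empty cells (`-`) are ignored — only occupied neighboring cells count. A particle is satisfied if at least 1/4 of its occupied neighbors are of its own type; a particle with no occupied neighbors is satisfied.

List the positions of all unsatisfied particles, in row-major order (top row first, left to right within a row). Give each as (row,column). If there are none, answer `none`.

Row 1: (1,1)S 2/2 satisfied · (1,2)S 2/2 satisfied
Row 2: (2,1)S 3/3 satisfied · (2,2)S 4/4 satisfied · (2,3)S 3/3 satisfied · (2,4)S 2/2 satisfied
Row 3: (3,1)S 2/3 satisfied · (3,2)S 4/4 satisfied · (3,3)S 3/3 satisfied · (3,4)S 2/3 satisfied
Row 4: (4,1)N 0/3 not · (4,2)S 2/3 satisfied · (4,4)N 0/1 not
Row 5: (5,1)S 1/2 satisfied · (5,2)S 3/3 satisfied · (5,3)S 1/1 satisfied

(4,1), (4,4)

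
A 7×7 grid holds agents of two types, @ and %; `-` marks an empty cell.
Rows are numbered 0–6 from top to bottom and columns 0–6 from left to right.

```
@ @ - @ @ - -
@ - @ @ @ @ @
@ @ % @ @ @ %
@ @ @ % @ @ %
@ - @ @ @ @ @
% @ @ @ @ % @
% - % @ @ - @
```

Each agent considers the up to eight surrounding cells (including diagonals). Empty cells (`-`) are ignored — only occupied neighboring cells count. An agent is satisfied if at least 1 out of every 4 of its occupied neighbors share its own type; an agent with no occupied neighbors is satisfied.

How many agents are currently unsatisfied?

(0,0)@ 2/2 ✓
(0,1)@ 3/3 ✓
(0,3)@ 4/4 ✓
(0,4)@ 4/4 ✓
(1,0)@ 4/4 ✓
(1,2)@ 5/6 ✓
(1,3)@ 6/7 ✓
(1,4)@ 7/7 ✓
(1,5)@ 5/6 ✓
(1,6)@ 2/3 ✓
(2,0)@ 4/4 ✓
(2,1)@ 6/7 ✓
(2,2)% 1/7 ✗
(2,3)@ 6/8 ✓
(2,4)@ 7/8 ✓
(2,5)@ 6/8 ✓
(2,6)% 1/5 ✗
(3,0)@ 4/4 ✓
(3,1)@ 6/7 ✓
(3,2)@ 5/7 ✓
(3,3)% 1/8 ✗
(3,4)@ 7/8 ✓
(3,5)@ 6/8 ✓
(3,6)% 1/5 ✗
(4,0)@ 3/4 ✓
(4,2)@ 6/7 ✓
(4,3)@ 7/8 ✓
(4,4)@ 6/8 ✓
(4,5)@ 6/8 ✓
(4,6)@ 3/5 ✓
(5,0)% 1/3 ✓
(5,1)@ 3/6 ✓
(5,2)@ 5/6 ✓
(5,3)@ 7/8 ✓
(5,4)@ 6/7 ✓
(5,5)% 0/7 ✗
(5,6)@ 3/4 ✓
(6,0)% 1/2 ✓
(6,2)% 0/4 ✗
(6,3)@ 4/5 ✓
(6,4)@ 3/4 ✓
(6,6)@ 1/2 ✓
Unsatisfied: (2,2), (2,6), (3,3), (3,6), (5,5), (6,2) — 6 in total.

6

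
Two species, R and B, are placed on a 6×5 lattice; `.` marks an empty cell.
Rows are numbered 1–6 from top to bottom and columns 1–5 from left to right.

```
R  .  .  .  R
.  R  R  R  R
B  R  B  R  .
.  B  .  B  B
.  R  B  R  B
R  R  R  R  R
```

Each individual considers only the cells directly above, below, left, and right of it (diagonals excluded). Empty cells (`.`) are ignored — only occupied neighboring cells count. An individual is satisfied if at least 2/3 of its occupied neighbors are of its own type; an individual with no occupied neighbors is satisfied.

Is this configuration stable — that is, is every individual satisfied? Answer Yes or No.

No

Row 1: (1,1)R 0/0 ok · (1,5)R 1/1 ok
Row 2: (2,2)R 2/2 ok · (2,3)R 2/3 ok · (2,4)R 3/3 ok · (2,5)R 2/2 ok
Row 3: (3,1)B 0/1 unhappy · (3,2)R 1/4 unhappy · (3,3)B 0/3 unhappy · (3,4)R 1/3 unhappy
Row 4: (4,2)B 0/2 unhappy · (4,4)B 1/3 unhappy · (4,5)B 2/2 ok
Row 5: (5,2)R 1/3 unhappy · (5,3)B 0/3 unhappy · (5,4)R 1/4 unhappy · (5,5)B 1/3 unhappy
Row 6: (6,1)R 1/1 ok · (6,2)R 3/3 ok · (6,3)R 2/3 ok · (6,4)R 3/3 ok · (6,5)R 1/2 unhappy
For instance (3,1) has only 0/1 same-type neighbors, below 2/3.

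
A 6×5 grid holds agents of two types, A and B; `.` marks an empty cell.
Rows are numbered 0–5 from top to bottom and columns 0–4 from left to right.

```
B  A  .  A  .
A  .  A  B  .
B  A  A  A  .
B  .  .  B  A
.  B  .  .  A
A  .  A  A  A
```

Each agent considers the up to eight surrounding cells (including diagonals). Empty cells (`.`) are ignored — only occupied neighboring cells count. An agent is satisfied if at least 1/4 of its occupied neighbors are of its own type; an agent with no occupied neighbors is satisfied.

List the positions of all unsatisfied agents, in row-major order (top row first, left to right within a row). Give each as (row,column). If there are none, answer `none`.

(0,0), (1,3), (3,3), (5,0)

(0,0)B 0/2 unhappy
(0,1)A 2/3 ok
(0,3)A 1/2 ok
(1,0)A 2/4 ok
(1,2)A 5/6 ok
(1,3)B 0/4 unhappy
(2,0)B 1/3 ok
(2,1)A 3/5 ok
(2,2)A 3/5 ok
(2,3)A 3/5 ok
(3,0)B 2/3 ok
(3,3)B 0/4 unhappy
(3,4)A 2/3 ok
(4,1)B 1/3 ok
(4,4)A 3/4 ok
(5,0)A 0/1 unhappy
(5,2)A 1/2 ok
(5,3)A 3/3 ok
(5,4)A 2/2 ok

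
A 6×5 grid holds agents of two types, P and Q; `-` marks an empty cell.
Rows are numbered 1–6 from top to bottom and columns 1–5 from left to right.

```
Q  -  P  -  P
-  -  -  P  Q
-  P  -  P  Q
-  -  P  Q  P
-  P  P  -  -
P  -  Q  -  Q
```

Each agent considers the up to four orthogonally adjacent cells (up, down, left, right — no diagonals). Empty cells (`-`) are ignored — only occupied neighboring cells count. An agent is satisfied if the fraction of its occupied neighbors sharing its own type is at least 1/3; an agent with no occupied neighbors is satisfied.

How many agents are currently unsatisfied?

Row 1: (1,1)Q 0/0 ok · (1,3)P 0/0 ok · (1,5)P 0/1 unhappy
Row 2: (2,4)P 1/2 ok · (2,5)Q 1/3 ok
Row 3: (3,2)P 0/0 ok · (3,4)P 1/3 ok · (3,5)Q 1/3 ok
Row 4: (4,3)P 1/2 ok · (4,4)Q 0/3 unhappy · (4,5)P 0/2 unhappy
Row 5: (5,2)P 1/1 ok · (5,3)P 2/3 ok
Row 6: (6,1)P 0/0 ok · (6,3)Q 0/1 unhappy · (6,5)Q 0/0 ok
Unsatisfied: (1,5), (4,4), (4,5), (6,3) — 4 in total.

4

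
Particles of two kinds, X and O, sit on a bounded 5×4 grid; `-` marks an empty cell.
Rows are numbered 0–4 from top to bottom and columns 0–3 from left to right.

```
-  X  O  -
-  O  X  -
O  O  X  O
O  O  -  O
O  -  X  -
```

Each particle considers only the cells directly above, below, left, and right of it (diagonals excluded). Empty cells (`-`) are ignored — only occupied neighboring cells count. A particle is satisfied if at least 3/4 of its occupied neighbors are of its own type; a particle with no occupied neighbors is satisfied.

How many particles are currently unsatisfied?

6

(0,1)X 0/2 not
(0,2)O 0/2 not
(1,1)O 1/3 not
(1,2)X 1/3 not
(2,0)O 2/2 satisfied
(2,1)O 3/4 satisfied
(2,2)X 1/3 not
(2,3)O 1/2 not
(3,0)O 3/3 satisfied
(3,1)O 2/2 satisfied
(3,3)O 1/1 satisfied
(4,0)O 1/1 satisfied
(4,2)X 0/0 satisfied
Unsatisfied: (0,1), (0,2), (1,1), (1,2), (2,2), (2,3) — 6 in total.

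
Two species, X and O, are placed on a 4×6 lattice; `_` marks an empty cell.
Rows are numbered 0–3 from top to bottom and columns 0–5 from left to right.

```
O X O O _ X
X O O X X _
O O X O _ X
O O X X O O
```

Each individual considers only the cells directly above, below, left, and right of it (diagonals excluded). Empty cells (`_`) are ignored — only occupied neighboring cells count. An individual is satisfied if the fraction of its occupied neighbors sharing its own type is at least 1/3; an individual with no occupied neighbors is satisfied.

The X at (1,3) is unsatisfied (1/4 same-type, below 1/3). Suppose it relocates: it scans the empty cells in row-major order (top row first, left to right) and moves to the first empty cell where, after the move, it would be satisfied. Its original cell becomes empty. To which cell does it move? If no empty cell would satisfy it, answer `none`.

Vacating (1,3). Empty cells in order:
  (0,4): 2/3 same-type → satisfied — stop here.

(0,4)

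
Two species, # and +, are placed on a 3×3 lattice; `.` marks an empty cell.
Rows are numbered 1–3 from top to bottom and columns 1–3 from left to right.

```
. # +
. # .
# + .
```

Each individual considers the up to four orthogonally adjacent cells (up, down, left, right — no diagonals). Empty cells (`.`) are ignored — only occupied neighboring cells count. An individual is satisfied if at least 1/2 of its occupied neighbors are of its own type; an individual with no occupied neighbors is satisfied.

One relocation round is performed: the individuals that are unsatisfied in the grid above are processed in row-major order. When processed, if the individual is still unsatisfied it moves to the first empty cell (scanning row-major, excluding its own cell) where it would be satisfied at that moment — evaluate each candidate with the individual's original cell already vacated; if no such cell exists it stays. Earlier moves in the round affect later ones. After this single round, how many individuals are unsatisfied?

0

Initially unsatisfied (in order): (1,3), (3,1), (3,2).
  (1,3) → (3,3).
  (3,1) → (1,1).
  (3,2): now satisfied by earlier moves; stays.
Resulting grid:
# # .
. # .
. + +
All satisfied now.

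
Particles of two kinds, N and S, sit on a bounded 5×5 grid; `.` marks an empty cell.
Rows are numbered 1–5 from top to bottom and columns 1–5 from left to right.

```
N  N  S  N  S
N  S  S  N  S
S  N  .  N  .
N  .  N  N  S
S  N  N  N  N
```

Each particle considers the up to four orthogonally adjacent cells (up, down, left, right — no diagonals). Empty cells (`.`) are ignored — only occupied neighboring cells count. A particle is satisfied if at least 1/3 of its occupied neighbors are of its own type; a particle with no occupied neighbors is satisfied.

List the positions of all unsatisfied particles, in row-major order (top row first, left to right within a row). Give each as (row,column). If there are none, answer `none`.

(2,2), (3,1), (3,2), (4,1), (4,5), (5,1)

(1,1)N 2/2 satisfied
(1,2)N 1/3 satisfied
(1,3)S 1/3 satisfied
(1,4)N 1/3 satisfied
(1,5)S 1/2 satisfied
(2,1)N 1/3 satisfied
(2,2)S 1/4 not
(2,3)S 2/3 satisfied
(2,4)N 2/4 satisfied
(2,5)S 1/2 satisfied
(3,1)S 0/3 not
(3,2)N 0/2 not
(3,4)N 2/2 satisfied
(4,1)N 0/2 not
(4,3)N 2/2 satisfied
(4,4)N 3/4 satisfied
(4,5)S 0/2 not
(5,1)S 0/2 not
(5,2)N 1/2 satisfied
(5,3)N 3/3 satisfied
(5,4)N 3/3 satisfied
(5,5)N 1/2 satisfied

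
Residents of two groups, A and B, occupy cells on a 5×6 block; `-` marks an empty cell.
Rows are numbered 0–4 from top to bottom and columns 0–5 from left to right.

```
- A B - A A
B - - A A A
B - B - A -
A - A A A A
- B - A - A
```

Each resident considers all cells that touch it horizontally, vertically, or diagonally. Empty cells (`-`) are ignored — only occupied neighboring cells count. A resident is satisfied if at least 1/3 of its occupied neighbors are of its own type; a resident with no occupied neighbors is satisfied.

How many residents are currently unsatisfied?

(0,1)A 0/2 not
(0,2)B 0/2 not
(0,4)A 4/4 satisfied
(0,5)A 3/3 satisfied
(1,0)B 1/2 satisfied
(1,3)A 3/5 satisfied
(1,4)A 5/5 satisfied
(1,5)A 4/4 satisfied
(2,0)B 1/2 satisfied
(2,2)B 0/3 not
(2,4)A 6/6 satisfied
(3,0)A 0/2 not
(3,2)A 2/4 satisfied
(3,3)A 4/5 satisfied
(3,4)A 5/5 satisfied
(3,5)A 3/3 satisfied
(4,1)B 0/2 not
(4,3)A 3/3 satisfied
(4,5)A 2/2 satisfied
Unsatisfied: (0,1), (0,2), (2,2), (3,0), (4,1) — 5 in total.

5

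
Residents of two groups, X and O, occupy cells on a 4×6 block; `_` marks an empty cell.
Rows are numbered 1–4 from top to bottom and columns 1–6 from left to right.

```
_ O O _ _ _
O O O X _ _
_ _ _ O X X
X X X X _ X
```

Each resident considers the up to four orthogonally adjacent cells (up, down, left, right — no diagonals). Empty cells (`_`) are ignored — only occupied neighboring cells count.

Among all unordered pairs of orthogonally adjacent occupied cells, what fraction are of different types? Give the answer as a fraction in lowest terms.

Scan each occupied cell's neighbors to the right and below so each pair is counted once.
Row 1: O(1,2)–O(1,3)= O(1,2)–O(2,2)= O(1,3)–O(2,3)=  → 0/3 unlike.
Row 2: O(2,1)–O(2,2)= O(2,2)–O(2,3)= O(2,3)–X(2,4)≠ X(2,4)–O(3,4)≠  → 2/4 unlike.
Row 3: O(3,4)–X(3,5)≠ O(3,4)–X(4,4)≠ X(3,5)–X(3,6)= X(3,6)–X(4,6)=  → 2/4 unlike.
Row 4: X(4,1)–X(4,2)= X(4,2)–X(4,3)= X(4,3)–X(4,4)=  → 0/3 unlike.
Total adjacent occupied pairs: 14; unlike-type pairs: 4.
4/14 reduces to 2/7.

2/7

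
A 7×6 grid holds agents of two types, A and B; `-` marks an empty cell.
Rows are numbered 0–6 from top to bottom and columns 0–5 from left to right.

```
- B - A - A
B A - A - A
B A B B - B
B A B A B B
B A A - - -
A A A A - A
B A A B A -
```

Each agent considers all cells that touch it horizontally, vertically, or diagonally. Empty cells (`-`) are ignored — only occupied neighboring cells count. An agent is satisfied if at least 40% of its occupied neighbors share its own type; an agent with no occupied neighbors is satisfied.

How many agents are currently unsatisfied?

10

Row 0: (0,1)B 1/2 ok · (0,3)A 1/1 ok · (0,5)A 1/1 ok
Row 1: (1,0)B 2/4 ok · (1,1)A 1/5 unhappy · (1,3)A 1/3 unhappy · (1,5)A 1/2 ok
Row 2: (2,0)B 2/5 ok · (2,1)A 2/7 unhappy · (2,2)B 2/7 unhappy · (2,3)B 3/5 ok · (2,5)B 2/3 ok
Row 3: (3,0)B 2/5 ok · (3,1)A 3/8 unhappy · (3,2)B 2/7 unhappy · (3,3)A 1/5 unhappy · (3,4)B 3/4 ok · (3,5)B 2/2 ok
Row 4: (4,0)B 1/5 unhappy · (4,1)A 5/8 ok · (4,2)A 6/7 ok
Row 5: (5,0)A 3/5 ok · (5,1)A 6/8 ok · (5,2)A 6/7 ok · (5,3)A 4/5 ok · (5,5)A 1/1 ok
Row 6: (6,0)B 0/3 unhappy · (6,1)A 4/5 ok · (6,2)A 4/5 ok · (6,3)B 0/4 unhappy · (6,4)A 2/3 ok
Unsatisfied: (1,1), (1,3), (2,1), (2,2), (3,1), (3,2), (3,3), (4,0), (6,0), (6,3) — 10 in total.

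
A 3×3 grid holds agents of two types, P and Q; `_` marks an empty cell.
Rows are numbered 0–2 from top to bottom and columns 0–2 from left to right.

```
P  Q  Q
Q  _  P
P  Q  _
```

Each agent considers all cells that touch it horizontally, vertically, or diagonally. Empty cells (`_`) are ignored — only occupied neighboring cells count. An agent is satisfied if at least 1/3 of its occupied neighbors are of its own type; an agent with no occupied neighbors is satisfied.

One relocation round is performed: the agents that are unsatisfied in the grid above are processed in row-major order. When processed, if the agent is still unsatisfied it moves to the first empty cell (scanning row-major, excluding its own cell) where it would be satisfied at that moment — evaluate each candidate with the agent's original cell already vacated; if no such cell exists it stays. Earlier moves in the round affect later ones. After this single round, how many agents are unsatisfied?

Initially unsatisfied (in order): (0,0), (1,2), (2,0).
  (0,0) → (1,1).
  (1,2) → (0,0).
  (2,0): now satisfied by earlier moves; stays.
Resulting grid:
P Q Q
Q P _
P Q _
All satisfied now.

0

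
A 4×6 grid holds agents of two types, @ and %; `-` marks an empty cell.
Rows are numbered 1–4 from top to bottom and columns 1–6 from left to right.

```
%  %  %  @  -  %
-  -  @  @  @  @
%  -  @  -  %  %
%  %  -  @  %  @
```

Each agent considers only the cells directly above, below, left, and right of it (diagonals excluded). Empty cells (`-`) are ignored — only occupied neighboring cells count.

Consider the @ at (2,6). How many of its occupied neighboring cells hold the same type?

1

Occupied neighbors of (2,6): (1,6)=%, (3,6)=%, (2,5)=@.
Same type (@): 1 of 3.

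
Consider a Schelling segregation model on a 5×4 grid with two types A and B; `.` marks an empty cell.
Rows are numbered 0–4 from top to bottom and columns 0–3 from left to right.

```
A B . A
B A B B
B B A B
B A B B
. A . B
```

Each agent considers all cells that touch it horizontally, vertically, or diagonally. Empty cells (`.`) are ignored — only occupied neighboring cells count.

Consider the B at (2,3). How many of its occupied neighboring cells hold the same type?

Occupied neighbors of (2,3): (1,2)=B, (1,3)=B, (2,2)=A, (3,2)=B, (3,3)=B.
Same type (B): 4 of 5.

4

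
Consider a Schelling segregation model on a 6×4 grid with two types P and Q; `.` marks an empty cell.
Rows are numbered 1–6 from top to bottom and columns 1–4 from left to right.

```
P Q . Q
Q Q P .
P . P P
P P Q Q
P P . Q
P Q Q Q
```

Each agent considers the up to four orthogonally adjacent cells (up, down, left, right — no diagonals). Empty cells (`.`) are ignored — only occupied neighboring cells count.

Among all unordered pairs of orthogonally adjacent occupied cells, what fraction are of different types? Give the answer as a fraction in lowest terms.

Scan each occupied cell's neighbors to the right and below so each pair is counted once.
From row 1: 2 unlike of 3 pairs (running 2/3).
From row 2: 2 unlike of 4 pairs (running 4/7).
From row 3: 2 unlike of 4 pairs (running 6/11).
From row 4: 1 unlike of 6 pairs (running 7/17).
From row 5: 1 unlike of 4 pairs (running 8/21).
From row 6: 1 unlike of 3 pairs (running 9/24).
Total adjacent occupied pairs: 24; unlike-type pairs: 9.
9/24 reduces to 3/8.

3/8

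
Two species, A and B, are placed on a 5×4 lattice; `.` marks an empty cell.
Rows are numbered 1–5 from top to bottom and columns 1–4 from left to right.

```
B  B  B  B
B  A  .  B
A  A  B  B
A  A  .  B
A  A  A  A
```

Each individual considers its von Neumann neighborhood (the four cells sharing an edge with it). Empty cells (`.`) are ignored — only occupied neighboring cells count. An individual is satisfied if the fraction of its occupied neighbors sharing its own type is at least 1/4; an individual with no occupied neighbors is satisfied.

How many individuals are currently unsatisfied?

Row 1: (1,1)B 2/2 satisfied · (1,2)B 2/3 satisfied · (1,3)B 2/2 satisfied · (1,4)B 2/2 satisfied
Row 2: (2,1)B 1/3 satisfied · (2,2)A 1/3 satisfied · (2,4)B 2/2 satisfied
Row 3: (3,1)A 2/3 satisfied · (3,2)A 3/4 satisfied · (3,3)B 1/2 satisfied · (3,4)B 3/3 satisfied
Row 4: (4,1)A 3/3 satisfied · (4,2)A 3/3 satisfied · (4,4)B 1/2 satisfied
Row 5: (5,1)A 2/2 satisfied · (5,2)A 3/3 satisfied · (5,3)A 2/2 satisfied · (5,4)A 1/2 satisfied
Every one meets the threshold.

0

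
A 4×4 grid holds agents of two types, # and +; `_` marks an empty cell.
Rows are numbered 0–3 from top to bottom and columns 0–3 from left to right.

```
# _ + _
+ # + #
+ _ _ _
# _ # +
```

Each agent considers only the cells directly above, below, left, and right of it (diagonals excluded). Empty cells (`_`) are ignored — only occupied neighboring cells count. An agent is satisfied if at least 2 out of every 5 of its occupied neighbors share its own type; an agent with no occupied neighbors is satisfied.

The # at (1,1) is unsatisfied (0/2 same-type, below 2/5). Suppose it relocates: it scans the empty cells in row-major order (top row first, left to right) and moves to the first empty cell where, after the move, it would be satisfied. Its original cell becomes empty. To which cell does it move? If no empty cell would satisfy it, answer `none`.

Vacating (1,1). Empty cells in order:
  (0,1): 1/2 same-type → satisfied — stop here.

(0,1)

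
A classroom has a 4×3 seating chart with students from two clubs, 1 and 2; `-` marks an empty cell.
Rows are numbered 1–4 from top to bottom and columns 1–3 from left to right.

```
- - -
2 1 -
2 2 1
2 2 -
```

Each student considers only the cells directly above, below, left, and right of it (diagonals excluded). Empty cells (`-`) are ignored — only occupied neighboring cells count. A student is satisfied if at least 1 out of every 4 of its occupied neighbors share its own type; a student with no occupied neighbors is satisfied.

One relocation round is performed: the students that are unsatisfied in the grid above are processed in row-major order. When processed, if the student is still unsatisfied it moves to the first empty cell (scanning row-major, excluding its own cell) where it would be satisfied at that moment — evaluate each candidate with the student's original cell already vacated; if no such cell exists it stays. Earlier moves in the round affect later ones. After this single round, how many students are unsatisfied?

0

Initially unsatisfied (in order): (2,2), (3,3).
  (2,2) → (1,2).
  (3,3) → (1,1).
Resulting grid:
1 1 -
2 - -
2 2 -
2 2 -
All satisfied now.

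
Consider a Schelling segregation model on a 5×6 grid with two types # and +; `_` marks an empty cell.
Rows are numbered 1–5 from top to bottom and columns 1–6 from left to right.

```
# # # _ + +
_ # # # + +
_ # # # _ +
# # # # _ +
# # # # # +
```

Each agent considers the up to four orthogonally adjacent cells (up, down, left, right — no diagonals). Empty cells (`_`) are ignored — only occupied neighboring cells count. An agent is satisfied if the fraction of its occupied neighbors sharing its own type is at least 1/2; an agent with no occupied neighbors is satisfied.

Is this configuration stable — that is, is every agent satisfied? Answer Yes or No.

Row 1: (1,1)# 1/1 ✓ · (1,2)# 3/3 ✓ · (1,3)# 2/2 ✓ · (1,5)+ 2/2 ✓ · (1,6)+ 2/2 ✓
Row 2: (2,2)# 3/3 ✓ · (2,3)# 4/4 ✓ · (2,4)# 2/3 ✓ · (2,5)+ 2/3 ✓ · (2,6)+ 3/3 ✓
Row 3: (3,2)# 3/3 ✓ · (3,3)# 4/4 ✓ · (3,4)# 3/3 ✓ · (3,6)+ 2/2 ✓
Row 4: (4,1)# 2/2 ✓ · (4,2)# 4/4 ✓ · (4,3)# 4/4 ✓ · (4,4)# 3/3 ✓ · (4,6)+ 2/2 ✓
Row 5: (5,1)# 2/2 ✓ · (5,2)# 3/3 ✓ · (5,3)# 3/3 ✓ · (5,4)# 3/3 ✓ · (5,5)# 1/2 ✓ · (5,6)+ 1/2 ✓
All meet the threshold, so the configuration is stable.

Yes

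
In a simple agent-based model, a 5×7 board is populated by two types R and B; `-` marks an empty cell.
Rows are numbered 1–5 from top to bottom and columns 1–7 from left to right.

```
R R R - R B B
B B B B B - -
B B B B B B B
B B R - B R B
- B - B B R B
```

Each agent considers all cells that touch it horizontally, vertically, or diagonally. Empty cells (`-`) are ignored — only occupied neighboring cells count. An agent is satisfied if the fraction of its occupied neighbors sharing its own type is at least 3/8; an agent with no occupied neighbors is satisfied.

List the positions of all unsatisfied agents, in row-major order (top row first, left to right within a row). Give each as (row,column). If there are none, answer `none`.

(1,1), (1,3), (1,5), (4,3), (4,6), (5,6), (5,7)

(1,1)R 1/3 not
(1,2)R 2/5 satisfied
(1,3)R 1/4 not
(1,5)R 0/3 not
(1,6)B 2/3 satisfied
(1,7)B 1/1 satisfied
(2,1)B 3/5 satisfied
(2,2)B 5/8 satisfied
(2,3)B 5/7 satisfied
(2,4)B 5/7 satisfied
(2,5)B 5/6 satisfied
(3,1)B 5/5 satisfied
(3,2)B 7/8 satisfied
(3,3)B 6/7 satisfied
(3,4)B 6/7 satisfied
(3,5)B 5/6 satisfied
(3,6)B 5/6 satisfied
(3,7)B 2/3 satisfied
(4,1)B 4/4 satisfied
(4,2)B 5/6 satisfied
(4,3)R 0/6 not
(4,5)B 5/7 satisfied
(4,6)R 1/8 not
(4,7)B 3/5 satisfied
(5,2)B 2/3 satisfied
(5,4)B 2/3 satisfied
(5,5)B 2/4 satisfied
(5,6)R 1/5 not
(5,7)B 1/3 not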